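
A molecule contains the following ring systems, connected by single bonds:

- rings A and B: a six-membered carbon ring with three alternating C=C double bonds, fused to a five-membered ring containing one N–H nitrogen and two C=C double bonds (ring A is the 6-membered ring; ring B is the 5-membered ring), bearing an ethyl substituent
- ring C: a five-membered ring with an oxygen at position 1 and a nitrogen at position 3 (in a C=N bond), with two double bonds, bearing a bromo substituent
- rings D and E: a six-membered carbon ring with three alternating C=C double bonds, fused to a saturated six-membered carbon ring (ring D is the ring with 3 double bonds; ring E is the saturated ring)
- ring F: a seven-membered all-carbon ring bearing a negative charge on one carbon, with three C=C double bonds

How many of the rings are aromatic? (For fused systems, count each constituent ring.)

Rings A and B form a fused bicyclic system (with one N–H) with 9 sp² atoms and 10 π electrons from ring double bonds plus a heteroatom lone pair. 10 = 4(2)+2, so the system is aromatic and both rings count as aromatic (indole).
Ring C is planar and fully conjugated; 2 ring double bonds (4 π electrons) plus a heteroatom lone pair (2) give 6 π electrons. Since 6 = 4n+2 (n=1), ring C is aromatic (oxazole).
Ring D is planar and fully conjugated; 3 ring double bonds give 6 π electrons. That satisfies 4n+2 with n=1, so ring D is aromatic (benzene ring).
Ring E has four sp³ carbons, so it is not fully conjugated — not aromatic (cyclohexane ring).
Ring F has only sp² ring atoms; a planar conformation would have a fully conjugated π system of 8 electrons. But 8 = 4(2), which is 4n not 4n+2, so ring F is not aromatic (cycloheptatrienyl anion).
Aromatic: A, B, C, D. Total: 4.

4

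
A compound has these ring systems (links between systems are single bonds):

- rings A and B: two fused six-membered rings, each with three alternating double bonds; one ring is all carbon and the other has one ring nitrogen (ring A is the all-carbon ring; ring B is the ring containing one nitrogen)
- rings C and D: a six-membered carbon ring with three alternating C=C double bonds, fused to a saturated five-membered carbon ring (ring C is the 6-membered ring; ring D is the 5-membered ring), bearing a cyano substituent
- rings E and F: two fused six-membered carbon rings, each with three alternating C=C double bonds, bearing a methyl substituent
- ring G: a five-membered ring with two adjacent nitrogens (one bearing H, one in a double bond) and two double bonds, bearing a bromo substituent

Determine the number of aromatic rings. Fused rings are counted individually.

6

Rings A and B form a fused bicyclic system (with one nitrogen) with 10 sp² atoms and 10 π electrons from ring double bonds. 10 = 4(2)+2, so the system is aromatic and both rings count as aromatic (quinoline).
Ring C is planar and fully conjugated; 3 ring double bonds give 6 π electrons. That satisfies 4n+2 with n=1, so ring C is aromatic (benzene ring).
Ring D has three sp³ carbons, so it is not fully conjugated — not aromatic (cyclopentane ring).
Rings E and F form a fused bicyclic system with 10 sp² atoms and 10 π electrons from ring double bonds. 10 = 4(2)+2, so the system is aromatic and both rings count as aromatic (naphthalene).
Ring G has a continuous p-orbital overlap around the ring; 2 ring double bonds (4 π electrons) plus a heteroatom lone pair (2) give 6 π electrons. That satisfies 4n+2 with n=1, so ring G is aromatic (pyrazole).
Aromatic: A, B, C, E, F, G. Total: 6.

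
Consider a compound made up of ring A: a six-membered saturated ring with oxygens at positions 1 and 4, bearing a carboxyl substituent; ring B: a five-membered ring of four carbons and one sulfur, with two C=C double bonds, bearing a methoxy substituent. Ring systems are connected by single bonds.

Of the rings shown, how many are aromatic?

1

Ring A has only sp³ atoms, so it is not fully conjugated — not aromatic (1,4-dioxane).
Ring B is fully conjugated (every ring atom contributes a p orbital); 2 ring double bonds (4 π electrons) plus a heteroatom lone pair (2) give 6 π electrons. Since 6 = 4n+2 (n=1), ring B is aromatic (thiophene).
Aromatic: B. Total: 1.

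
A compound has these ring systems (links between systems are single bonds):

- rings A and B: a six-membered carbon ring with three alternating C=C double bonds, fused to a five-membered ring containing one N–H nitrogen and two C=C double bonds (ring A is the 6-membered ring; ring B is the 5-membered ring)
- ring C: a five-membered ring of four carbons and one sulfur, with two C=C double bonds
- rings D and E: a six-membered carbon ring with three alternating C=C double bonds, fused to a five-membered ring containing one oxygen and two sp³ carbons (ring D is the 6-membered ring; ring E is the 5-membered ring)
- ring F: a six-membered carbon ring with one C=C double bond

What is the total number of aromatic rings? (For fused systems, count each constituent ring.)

4

Rings A and B form a fused bicyclic system (with one N–H) with 9 sp² atoms and 10 π electrons from ring double bonds plus a heteroatom lone pair. 10 = 4(2)+2, so the system is aromatic and both rings count as aromatic (indole).
Ring C is fully conjugated (every ring atom contributes a p orbital); 2 ring double bonds (4 π electrons) plus a heteroatom lone pair (2) give 6 π electrons. That satisfies 4n+2 with n=1, so ring C is aromatic (thiophene).
Ring D is planar and fully conjugated; 3 ring double bonds give 6 π electrons. Since 6 = 4n+2 (n=1), ring D is aromatic (benzene ring).
Ring E has two sp³ carbons, so it is not fully conjugated — not aromatic (oxolane ring).
Ring F has four sp³ carbons, so it is not fully conjugated — not aromatic (cyclohexene).
Aromatic: A, B, C, D. Total: 4.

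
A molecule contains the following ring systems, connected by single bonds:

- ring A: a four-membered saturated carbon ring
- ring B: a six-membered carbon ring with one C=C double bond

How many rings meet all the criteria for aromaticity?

Ring A has only sp³ atoms, so it is not fully conjugated — not aromatic (cyclobutane).
Ring B has four sp³ carbons, so it is not fully conjugated — not aromatic (cyclohexene).
No ring is aromatic. Total: 0.

0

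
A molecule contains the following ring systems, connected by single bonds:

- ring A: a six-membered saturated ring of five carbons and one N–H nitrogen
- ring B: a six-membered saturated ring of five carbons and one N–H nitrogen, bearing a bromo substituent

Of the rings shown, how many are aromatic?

0

Ring A has only sp³ atoms, so it is not fully conjugated — not aromatic (piperidine).
Ring B has only sp³ atoms, so it is not fully conjugated — not aromatic (piperidine).
No ring is aromatic. Total: 0.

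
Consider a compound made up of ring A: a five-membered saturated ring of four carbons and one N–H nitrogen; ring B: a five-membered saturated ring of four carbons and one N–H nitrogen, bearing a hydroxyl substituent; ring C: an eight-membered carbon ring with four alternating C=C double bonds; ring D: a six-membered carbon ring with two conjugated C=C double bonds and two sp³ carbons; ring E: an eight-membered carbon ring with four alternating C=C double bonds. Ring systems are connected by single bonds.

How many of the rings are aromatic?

0

Ring A has only sp³ atoms, so it is not fully conjugated — not aromatic (pyrrolidine).
Ring B has only sp³ atoms, so it is not fully conjugated — not aromatic (pyrrolidine).
Ring C has only sp² ring atoms; a planar conformation would have a fully conjugated π system of 8 electrons. But 8 = 4(2), which is 4n not 4n+2, so ring C is not aromatic (cyclooctatetraene) — cyclooctatetraene distorts into a non-planar tub to avoid antiaromaticity.
Ring D has two sp³ carbons, so it is not fully conjugated — not aromatic (1,3-cyclohexadiene).
Ring E has only sp² ring atoms; a planar conformation would have a fully conjugated π system of 8 electrons. But 8 = 4(2), which is 4n not 4n+2, so ring E is not aromatic (cyclooctatetraene) — cyclooctatetraene distorts into a non-planar tub to avoid antiaromaticity.
No ring is aromatic. Total: 0.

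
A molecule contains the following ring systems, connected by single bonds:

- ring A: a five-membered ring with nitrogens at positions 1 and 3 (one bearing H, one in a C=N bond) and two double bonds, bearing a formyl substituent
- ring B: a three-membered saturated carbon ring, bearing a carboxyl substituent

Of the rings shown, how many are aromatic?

Ring A has a continuous p-orbital overlap around the ring; 2 ring double bonds (4 π electrons) plus a heteroatom lone pair (2) give 6 π electrons. That satisfies 4n+2 with n=1, so ring A is aromatic (imidazole).
Ring B has only sp³ atoms, so it is not fully conjugated — not aromatic (cyclopropane).
Aromatic: A. Total: 1.

1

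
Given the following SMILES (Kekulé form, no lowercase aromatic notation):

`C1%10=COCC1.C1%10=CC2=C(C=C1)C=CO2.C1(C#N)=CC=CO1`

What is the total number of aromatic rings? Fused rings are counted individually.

The SMILES encodes a five-membered ring of four carbons and one oxygen, with one C=C double bond and two sp³ carbons; a six-membered carbon ring with three alternating C=C double bonds, fused to a five-membered ring containing one oxygen and two C=C double bonds; a five-membered ring of four carbons and one oxygen, with two C=C double bonds.
The 5-membered ring with one oxygen has two sp³ carbons, so it is not fully conjugated — not aromatic (2,3-dihydrofuran).
The fused 6/5-membered bicyclic (with one oxygen) is a single π system with 9 sp² atoms and 10 π electrons from ring double bonds plus a heteroatom lone pair. 10 = 4(2)+2, so the system is aromatic and both rings count as aromatic (benzofuran).
The second 5-membered ring with one oxygen is fully conjugated (every ring atom contributes a p orbital); 2 ring double bonds (4 π electrons) plus a heteroatom lone pair (2) give 6 π electrons. 6 = 4(1)+2, so it is aromatic (furan).
3 of the 4 rings are aromatic. Total: 3.

3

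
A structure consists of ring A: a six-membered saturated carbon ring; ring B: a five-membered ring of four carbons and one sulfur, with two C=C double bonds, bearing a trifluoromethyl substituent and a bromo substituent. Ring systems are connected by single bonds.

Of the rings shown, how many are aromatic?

Ring A has only sp³ atoms, so it is not fully conjugated — not aromatic (cyclohexane).
Ring B has a continuous p-orbital overlap around the ring; 2 ring double bonds (4 π electrons) plus a heteroatom lone pair (2) give 6 π electrons. 6 = 4(1)+2, so ring B is aromatic (thiophene).
Aromatic: B. Total: 1.

1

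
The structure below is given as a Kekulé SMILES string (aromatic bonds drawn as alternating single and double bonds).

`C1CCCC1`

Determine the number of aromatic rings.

The SMILES encodes a five-membered saturated carbon ring.
The 5-membered ring has only sp³ atoms, so it is not fully conjugated — not aromatic (cyclopentane).

0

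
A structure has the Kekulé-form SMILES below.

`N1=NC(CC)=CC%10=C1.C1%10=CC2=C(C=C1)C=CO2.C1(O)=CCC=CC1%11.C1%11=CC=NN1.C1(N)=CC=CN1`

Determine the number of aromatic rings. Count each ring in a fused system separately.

5

The SMILES encodes a six-membered ring with two adjacent nitrogens and three alternating double bonds; a six-membered carbon ring with three alternating C=C double bonds, fused to a five-membered ring containing one oxygen and two C=C double bonds; a six-membered carbon ring with two isolated C=C double bonds and two sp³ carbons; a five-membered ring with two adjacent nitrogens (one bearing H, one in a double bond) and two double bonds; a five-membered ring of four carbons and one nitrogen bearing a hydrogen, with two C=C double bonds.
The 6-membered ring with two nitrogens (1,2) is planar and fully conjugated; 3 ring double bonds give 6 π electrons. Since 6 = 4n+2 (n=1), it is aromatic (pyridazine).
The fused 6/5-membered bicyclic (with one oxygen) is a single π system with 9 sp² atoms and 10 π electrons from ring double bonds plus a heteroatom lone pair. 10 = 4(2)+2, so the system is aromatic and both rings count as aromatic (benzofuran).
The 6-membered ring has two sp³ carbons, so it is not fully conjugated — not aromatic (1,4-cyclohexadiene).
The 5-membered ring with two adjacent nitrogens (one N–H, one =N–) is planar and fully conjugated; 2 ring double bonds (4 π electrons) plus a heteroatom lone pair (2) give 6 π electrons. That satisfies 4n+2 with n=1, so it is aromatic (pyrazole).
The 5-membered ring with one N–H has a continuous p-orbital overlap around the ring; 2 ring double bonds (4 π electrons) plus a heteroatom lone pair (2) give 6 π electrons. That satisfies 4n+2 with n=1, so it is aromatic (pyrrole).
5 of the 6 rings are aromatic. Total: 5.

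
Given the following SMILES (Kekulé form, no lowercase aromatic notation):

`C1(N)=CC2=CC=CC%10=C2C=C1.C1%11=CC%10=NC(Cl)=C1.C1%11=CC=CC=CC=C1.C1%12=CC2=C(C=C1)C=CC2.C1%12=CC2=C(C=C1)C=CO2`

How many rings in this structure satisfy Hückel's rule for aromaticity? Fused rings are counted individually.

The SMILES encodes two fused six-membered carbon rings, each with three alternating C=C double bonds; a six-membered ring of five carbons and one nitrogen with three alternating double bonds; an eight-membered carbon ring with four alternating C=C double bonds; a six-membered carbon ring with three alternating C=C double bonds, fused to a five-membered carbon ring containing one C=C double bond and one sp³ carbon; a six-membered carbon ring with three alternating C=C double bonds, fused to a five-membered ring containing one oxygen and two C=C double bonds.
The fused 6/6-membered bicyclic is a single π system with 10 sp² atoms and 10 π electrons from ring double bonds. 10 = 4(2)+2, so the system is aromatic and both rings count as aromatic (naphthalene).
The 6-membered ring with one nitrogen is planar and fully conjugated; 3 ring double bonds give 6 π electrons. 6 = 4(1)+2, so it is aromatic (pyridine).
The 8-membered ring has only sp² ring atoms; a planar conformation would have a fully conjugated π system of 8 electrons. But 8 = 4(2), which is 4n not 4n+2, so it is not aromatic (cyclooctatetraene) — cyclooctatetraene distorts into a non-planar tub to avoid antiaromaticity.
The 6-membered ring is fully conjugated (every ring atom contributes a p orbital); 3 ring double bonds give 6 π electrons. Since 6 = 4n+2 (n=1), it is aromatic (benzene ring).
The 5-membered ring has one sp³ carbon, so it is not fully conjugated — not aromatic (cyclopentene ring).
The fused 6/5-membered bicyclic (with one oxygen) is a single π system with 9 sp² atoms and 10 π electrons from ring double bonds plus a heteroatom lone pair. 10 = 4(2)+2, so the system is aromatic and both rings count as aromatic (benzofuran).
6 of the 8 rings are aromatic. Total: 6.

6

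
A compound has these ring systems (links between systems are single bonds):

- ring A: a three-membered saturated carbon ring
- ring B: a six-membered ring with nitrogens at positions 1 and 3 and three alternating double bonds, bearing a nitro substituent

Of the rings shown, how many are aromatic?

1

Ring A has only sp³ atoms, so it is not fully conjugated — not aromatic (cyclopropane).
Ring B is fully conjugated (every ring atom contributes a p orbital); 3 ring double bonds give 6 π electrons. 6 = 4(1)+2, so ring B is aromatic (pyrimidine).
Aromatic: B. Total: 1.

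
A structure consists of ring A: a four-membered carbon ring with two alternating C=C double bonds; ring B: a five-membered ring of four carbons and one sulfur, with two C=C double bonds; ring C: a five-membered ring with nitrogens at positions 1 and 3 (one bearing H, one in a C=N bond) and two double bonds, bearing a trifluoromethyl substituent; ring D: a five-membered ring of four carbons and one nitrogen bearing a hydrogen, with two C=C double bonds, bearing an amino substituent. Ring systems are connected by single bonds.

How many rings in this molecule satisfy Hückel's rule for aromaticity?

3

Ring A has only sp² ring atoms; a planar conformation would have a fully conjugated π system of 4 electrons. But 4 = 4(1), which is 4n not 4n+2, so ring A is not aromatic (cyclobutadiene) — cyclobutadiene is antiaromatic and distorts to a rectangle.
Ring B is planar and fully conjugated; 2 ring double bonds (4 π electrons) plus a heteroatom lone pair (2) give 6 π electrons. 6 = 4(1)+2, so ring B is aromatic (thiophene).
Ring C is fully conjugated (every ring atom contributes a p orbital); 2 ring double bonds (4 π electrons) plus a heteroatom lone pair (2) give 6 π electrons. That satisfies 4n+2 with n=1, so ring C is aromatic (imidazole).
Ring D is fully conjugated (every ring atom contributes a p orbital); 2 ring double bonds (4 π electrons) plus a heteroatom lone pair (2) give 6 π electrons. Since 6 = 4n+2 (n=1), ring D is aromatic (pyrrole).
Aromatic: B, C, D. Total: 3.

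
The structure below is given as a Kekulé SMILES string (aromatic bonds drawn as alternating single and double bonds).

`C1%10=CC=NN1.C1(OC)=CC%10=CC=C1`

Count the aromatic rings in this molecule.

The SMILES encodes a five-membered ring with two adjacent nitrogens (one bearing H, one in a double bond) and two double bonds; a six-membered carbon ring with three alternating C=C double bonds.
The 5-membered ring with two adjacent nitrogens (one N–H, one =N–) has a continuous p-orbital overlap around the ring; 2 ring double bonds (4 π electrons) plus a heteroatom lone pair (2) give 6 π electrons. That satisfies 4n+2 with n=1, so it is aromatic (pyrazole).
The 6-membered ring is fully conjugated (every ring atom contributes a p orbital); 3 ring double bonds give 6 π electrons. 6 = 4(1)+2, so it is aromatic (benzene).
2 of the 2 rings are aromatic. Total: 2.

2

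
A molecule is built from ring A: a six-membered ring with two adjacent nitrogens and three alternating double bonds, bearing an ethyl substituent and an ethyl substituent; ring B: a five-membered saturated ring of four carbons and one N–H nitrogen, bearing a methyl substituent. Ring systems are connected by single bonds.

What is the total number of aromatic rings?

1

Ring A is fully conjugated (every ring atom contributes a p orbital); 3 ring double bonds give 6 π electrons. That satisfies 4n+2 with n=1, so ring A is aromatic (pyridazine).
Ring B has only sp³ atoms, so it is not fully conjugated — not aromatic (pyrrolidine).
Aromatic: A. Total: 1.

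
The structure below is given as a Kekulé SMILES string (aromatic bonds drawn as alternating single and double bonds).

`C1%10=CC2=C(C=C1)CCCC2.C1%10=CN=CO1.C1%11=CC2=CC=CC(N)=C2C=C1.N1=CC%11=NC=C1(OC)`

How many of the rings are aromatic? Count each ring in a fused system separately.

The SMILES encodes a six-membered carbon ring with three alternating C=C double bonds, fused to a saturated six-membered carbon ring; a five-membered ring with an oxygen at position 1 and a nitrogen at position 3 (in a C=N bond), with two double bonds; two fused six-membered carbon rings, each with three alternating C=C double bonds; a six-membered ring with nitrogens at positions 1 and 4 and three alternating double bonds.
The 6-membered ring is fully conjugated (every ring atom contributes a p orbital); 3 ring double bonds give 6 π electrons. Since 6 = 4n+2 (n=1), it is aromatic (benzene ring).
The second 6-membered ring has four sp³ carbons, so it is not fully conjugated — not aromatic (cyclohexane ring).
The 5-membered ring with one oxygen and one =N– is planar and fully conjugated; 2 ring double bonds (4 π electrons) plus a heteroatom lone pair (2) give 6 π electrons. Since 6 = 4n+2 (n=1), it is aromatic (oxazole).
The fused 6/6-membered bicyclic is a single π system with 10 sp² atoms and 10 π electrons from ring double bonds. 10 = 4(2)+2, so the system is aromatic and both rings count as aromatic (naphthalene).
The 6-membered ring with two nitrogens (1,4) is fully conjugated (every ring atom contributes a p orbital); 3 ring double bonds give 6 π electrons. That satisfies 4n+2 with n=1, so it is aromatic (pyrazine).
5 of the 6 rings are aromatic. Total: 5.

5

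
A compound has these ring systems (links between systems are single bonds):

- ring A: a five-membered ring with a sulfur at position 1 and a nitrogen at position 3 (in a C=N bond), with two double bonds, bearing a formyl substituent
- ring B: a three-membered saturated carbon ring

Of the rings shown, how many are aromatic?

Ring A is fully conjugated (every ring atom contributes a p orbital); 2 ring double bonds (4 π electrons) plus a heteroatom lone pair (2) give 6 π electrons. 6 = 4(1)+2, so ring A is aromatic (thiazole).
Ring B has only sp³ atoms, so it is not fully conjugated — not aromatic (cyclopropane).
Aromatic: A. Total: 1.

1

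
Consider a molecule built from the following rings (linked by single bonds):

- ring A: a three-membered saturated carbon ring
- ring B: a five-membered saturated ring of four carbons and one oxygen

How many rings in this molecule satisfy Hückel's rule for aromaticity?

0

Ring A has only sp³ atoms, so it is not fully conjugated — not aromatic (cyclopropane).
Ring B has only sp³ atoms, so it is not fully conjugated — not aromatic (tetrahydrofuran).
No ring is aromatic. Total: 0.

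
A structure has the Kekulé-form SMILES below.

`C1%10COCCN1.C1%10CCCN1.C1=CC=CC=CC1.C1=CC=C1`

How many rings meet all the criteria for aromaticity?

0

The SMILES encodes a six-membered saturated ring with an oxygen and an N–H nitrogen at positions 1 and 4; a five-membered saturated ring of four carbons and one N–H nitrogen; a seven-membered carbon ring with three C=C double bonds and one sp³ carbon; a four-membered carbon ring with two alternating C=C double bonds.
The 6-membered ring with one oxygen and one N–H (1,4) has only sp³ atoms, so it is not fully conjugated — not aromatic (morpholine).
The 5-membered ring with one N–H has only sp³ atoms, so it is not fully conjugated — not aromatic (pyrrolidine).
The 7-membered ring has one sp³ carbon, so it is not fully conjugated — not aromatic (cycloheptatriene).
The 4-membered ring has only sp² ring atoms; a planar conformation would have a fully conjugated π system of 4 electrons. But 4 = 4(1), which is 4n not 4n+2, so it is not aromatic (cyclobutadiene) — cyclobutadiene is antiaromatic and distorts to a rectangle.
None of the rings are aromatic. Total: 0.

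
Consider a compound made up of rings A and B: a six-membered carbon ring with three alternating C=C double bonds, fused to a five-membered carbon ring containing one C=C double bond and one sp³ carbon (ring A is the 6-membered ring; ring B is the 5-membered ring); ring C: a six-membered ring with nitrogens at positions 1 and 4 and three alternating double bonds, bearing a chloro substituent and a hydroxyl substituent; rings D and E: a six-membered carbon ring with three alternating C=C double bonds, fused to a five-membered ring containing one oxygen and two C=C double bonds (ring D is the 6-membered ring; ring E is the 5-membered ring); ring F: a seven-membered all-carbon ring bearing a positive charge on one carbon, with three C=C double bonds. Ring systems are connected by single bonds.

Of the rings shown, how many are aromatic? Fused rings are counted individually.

5

Ring A has a continuous p-orbital overlap around the ring; 3 ring double bonds give 6 π electrons. That satisfies 4n+2 with n=1, so ring A is aromatic (benzene ring).
Ring B has one sp³ carbon, so it is not fully conjugated — not aromatic (cyclopentene ring).
Ring C has a continuous p-orbital overlap around the ring; 3 ring double bonds give 6 π electrons. 6 = 4(1)+2, so ring C is aromatic (pyrazine).
Rings D and E form a fused bicyclic system (with one oxygen) with 9 sp² atoms and 10 π electrons from ring double bonds plus a heteroatom lone pair. 10 = 4(2)+2, so the system is aromatic and both rings count as aromatic (benzofuran).
Ring F has a continuous p-orbital overlap around the ring; 3 ring double bonds (6 π electrons) plus the carbocation's empty p orbital (0, but keeps the ring conjugated) give 6 π electrons. That satisfies 4n+2 with n=1, so ring F is aromatic (tropylium cation).
Aromatic: A, C, D, E, F. Total: 5.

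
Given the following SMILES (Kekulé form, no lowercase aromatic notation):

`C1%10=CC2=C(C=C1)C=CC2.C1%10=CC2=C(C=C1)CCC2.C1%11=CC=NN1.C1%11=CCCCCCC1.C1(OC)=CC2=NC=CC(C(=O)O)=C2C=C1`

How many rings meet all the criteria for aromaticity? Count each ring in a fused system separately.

The SMILES encodes a six-membered carbon ring with three alternating C=C double bonds, fused to a five-membered carbon ring containing one C=C double bond and one sp³ carbon; a six-membered carbon ring with three alternating C=C double bonds, fused to a saturated five-membered carbon ring; a five-membered ring with two adjacent nitrogens (one bearing H, one in a double bond) and two double bonds; an eight-membered carbon ring with one C=C double bond; two fused six-membered rings, each with three alternating double bonds; one ring is all carbon and the other has one ring nitrogen.
The 6-membered ring has a continuous p-orbital overlap around the ring; 3 ring double bonds give 6 π electrons. That satisfies 4n+2 with n=1, so it is aromatic (benzene ring).
The 5-membered ring has one sp³ carbon, so it is not fully conjugated — not aromatic (cyclopentene ring).
The second 6-membered ring is planar and fully conjugated; 3 ring double bonds give 6 π electrons. 6 = 4(1)+2, so it is aromatic (benzene ring).
The second 5-membered ring has three sp³ carbons, so it is not fully conjugated — not aromatic (cyclopentane ring).
The 5-membered ring with two adjacent nitrogens (one N–H, one =N–) is fully conjugated (every ring atom contributes a p orbital); 2 ring double bonds (4 π electrons) plus a heteroatom lone pair (2) give 6 π electrons. That satisfies 4n+2 with n=1, so it is aromatic (pyrazole).
The 8-membered ring has six sp³ carbons, so it is not fully conjugated — not aromatic (cyclooctene).
The fused 6/6-membered bicyclic (with one nitrogen) is a single π system with 10 sp² atoms and 10 π electrons from ring double bonds. 10 = 4(2)+2, so the system is aromatic and both rings count as aromatic (quinoline).
5 of the 8 rings are aromatic. Total: 5.

5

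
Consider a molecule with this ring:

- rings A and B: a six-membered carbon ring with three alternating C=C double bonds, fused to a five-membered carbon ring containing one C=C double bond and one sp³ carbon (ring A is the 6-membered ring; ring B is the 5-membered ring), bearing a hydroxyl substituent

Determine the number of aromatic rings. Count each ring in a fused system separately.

1

Ring A has a continuous p-orbital overlap around the ring; 3 ring double bonds give 6 π electrons. That satisfies 4n+2 with n=1, so ring A is aromatic (benzene ring).
Ring B has one sp³ carbon, so it is not fully conjugated — not aromatic (cyclopentene ring).
Aromatic: A. Total: 1.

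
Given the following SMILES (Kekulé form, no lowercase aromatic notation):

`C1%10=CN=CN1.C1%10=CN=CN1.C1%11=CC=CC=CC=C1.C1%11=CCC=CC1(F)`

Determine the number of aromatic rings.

2

The SMILES encodes a five-membered ring with nitrogens at positions 1 and 3 (one bearing H, one in a C=N bond) and two double bonds; a five-membered ring with nitrogens at positions 1 and 3 (one bearing H, one in a C=N bond) and two double bonds; an eight-membered carbon ring with four alternating C=C double bonds; a six-membered carbon ring with two isolated C=C double bonds and two sp³ carbons.
The 5-membered ring with two nitrogens (one N–H, one =N–) is planar and fully conjugated; 2 ring double bonds (4 π electrons) plus a heteroatom lone pair (2) give 6 π electrons. That satisfies 4n+2 with n=1, so it is aromatic (imidazole).
The second 5-membered ring with two nitrogens (one N–H, one =N–) has a continuous p-orbital overlap around the ring; 2 ring double bonds (4 π electrons) plus a heteroatom lone pair (2) give 6 π electrons. That satisfies 4n+2 with n=1, so it is aromatic (imidazole).
The 8-membered ring has only sp² ring atoms; a planar conformation would have a fully conjugated π system of 8 electrons. But 8 = 4(2), which is 4n not 4n+2, so it is not aromatic (cyclooctatetraene) — cyclooctatetraene distorts into a non-planar tub to avoid antiaromaticity.
The 6-membered ring has two sp³ carbons, so it is not fully conjugated — not aromatic (1,4-cyclohexadiene).
2 of the 4 rings are aromatic. Total: 2.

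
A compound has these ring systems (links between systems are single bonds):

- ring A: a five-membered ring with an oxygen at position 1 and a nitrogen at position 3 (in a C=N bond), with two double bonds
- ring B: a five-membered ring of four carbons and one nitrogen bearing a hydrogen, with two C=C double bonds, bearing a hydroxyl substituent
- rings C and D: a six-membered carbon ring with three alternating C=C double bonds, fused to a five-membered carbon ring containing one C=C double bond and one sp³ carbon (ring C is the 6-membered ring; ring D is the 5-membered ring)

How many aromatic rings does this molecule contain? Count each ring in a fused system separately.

3

Ring A has a continuous p-orbital overlap around the ring; 2 ring double bonds (4 π electrons) plus a heteroatom lone pair (2) give 6 π electrons. That satisfies 4n+2 with n=1, so ring A is aromatic (oxazole).
Ring B is fully conjugated (every ring atom contributes a p orbital); 2 ring double bonds (4 π electrons) plus a heteroatom lone pair (2) give 6 π electrons. That satisfies 4n+2 with n=1, so ring B is aromatic (pyrrole).
Ring C is planar and fully conjugated; 3 ring double bonds give 6 π electrons. Since 6 = 4n+2 (n=1), ring C is aromatic (benzene ring).
Ring D has one sp³ carbon, so it is not fully conjugated — not aromatic (cyclopentene ring).
Aromatic: A, B, C. Total: 3.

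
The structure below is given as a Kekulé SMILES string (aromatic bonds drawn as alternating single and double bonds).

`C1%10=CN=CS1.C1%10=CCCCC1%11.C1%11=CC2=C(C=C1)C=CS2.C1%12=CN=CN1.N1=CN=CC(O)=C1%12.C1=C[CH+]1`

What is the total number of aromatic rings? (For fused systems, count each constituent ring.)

The SMILES encodes a five-membered ring with a sulfur at position 1 and a nitrogen at position 3 (in a C=N bond), with two double bonds; a six-membered carbon ring with one C=C double bond; a six-membered carbon ring with three alternating C=C double bonds, fused to a five-membered ring containing one sulfur and two C=C double bonds; a five-membered ring with nitrogens at positions 1 and 3 (one bearing H, one in a C=N bond) and two double bonds; a six-membered ring with nitrogens at positions 1 and 3 and three alternating double bonds; a three-membered all-carbon ring bearing a positive charge on one carbon, with one C=C double bond.
The 5-membered ring with one sulfur and one =N– is fully conjugated (every ring atom contributes a p orbital); 2 ring double bonds (4 π electrons) plus a heteroatom lone pair (2) give 6 π electrons. That satisfies 4n+2 with n=1, so it is aromatic (thiazole).
The 6-membered ring has four sp³ carbons, so it is not fully conjugated — not aromatic (cyclohexene).
The fused 6/5-membered bicyclic (with one sulfur) is a single π system with 9 sp² atoms and 10 π electrons from ring double bonds plus a heteroatom lone pair. 10 = 4(2)+2, so the system is aromatic and both rings count as aromatic (benzothiophene).
The 5-membered ring with two nitrogens (one N–H, one =N–) is fully conjugated (every ring atom contributes a p orbital); 2 ring double bonds (4 π electrons) plus a heteroatom lone pair (2) give 6 π electrons. Since 6 = 4n+2 (n=1), it is aromatic (imidazole).
The 6-membered ring with two nitrogens (1,3) has a continuous p-orbital overlap around the ring; 3 ring double bonds give 6 π electrons. 6 = 4(1)+2, so it is aromatic (pyrimidine).
The 3-membered ring is planar and fully conjugated; 1 ring double bond (2 π electrons) plus the carbocation's empty p orbital (0, but keeps the ring conjugated) give 2 π electrons. That satisfies 4n+2 with n=0, so it is aromatic (cyclopropenyl cation).
6 of the 7 rings are aromatic. Total: 6.

6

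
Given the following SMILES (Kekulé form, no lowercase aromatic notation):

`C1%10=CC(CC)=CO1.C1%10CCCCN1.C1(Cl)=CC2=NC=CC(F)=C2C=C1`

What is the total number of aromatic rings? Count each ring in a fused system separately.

3

The SMILES encodes a five-membered ring of four carbons and one oxygen, with two C=C double bonds; a six-membered saturated ring of five carbons and one N–H nitrogen; two fused six-membered rings, each with three alternating double bonds; one ring is all carbon and the other has one ring nitrogen.
The 5-membered ring with one oxygen is planar and fully conjugated; 2 ring double bonds (4 π electrons) plus a heteroatom lone pair (2) give 6 π electrons. 6 = 4(1)+2, so it is aromatic (furan).
The 6-membered ring with one N–H has only sp³ atoms, so it is not fully conjugated — not aromatic (piperidine).
The fused 6/6-membered bicyclic (with one nitrogen) is a single π system with 10 sp² atoms and 10 π electrons from ring double bonds. 10 = 4(2)+2, so the system is aromatic and both rings count as aromatic (quinoline).
3 of the 4 rings are aromatic. Total: 3.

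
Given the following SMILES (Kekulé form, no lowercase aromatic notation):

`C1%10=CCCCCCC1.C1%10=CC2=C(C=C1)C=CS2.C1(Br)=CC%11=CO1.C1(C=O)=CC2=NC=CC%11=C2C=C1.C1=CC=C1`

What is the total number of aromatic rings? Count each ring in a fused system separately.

The SMILES encodes an eight-membered carbon ring with one C=C double bond; a six-membered carbon ring with three alternating C=C double bonds, fused to a five-membered ring containing one sulfur and two C=C double bonds; a five-membered ring of four carbons and one oxygen, with two C=C double bonds; two fused six-membered rings, each with three alternating double bonds; one ring is all carbon and the other has one ring nitrogen; a four-membered carbon ring with two alternating C=C double bonds.
The 8-membered ring has six sp³ carbons, so it is not fully conjugated — not aromatic (cyclooctene).
The fused 6/5-membered bicyclic (with one sulfur) is a single π system with 9 sp² atoms and 10 π electrons from ring double bonds plus a heteroatom lone pair. 10 = 4(2)+2, so the system is aromatic and both rings count as aromatic (benzothiophene).
The 5-membered ring with one oxygen has a continuous p-orbital overlap around the ring; 2 ring double bonds (4 π electrons) plus a heteroatom lone pair (2) give 6 π electrons. Since 6 = 4n+2 (n=1), it is aromatic (furan).
The fused 6/6-membered bicyclic (with one nitrogen) is a single π system with 10 sp² atoms and 10 π electrons from ring double bonds. 10 = 4(2)+2, so the system is aromatic and both rings count as aromatic (quinoline).
The 4-membered ring has only sp² ring atoms; a planar conformation would have a fully conjugated π system of 4 electrons. But 4 = 4(1), which is 4n not 4n+2, so it is not aromatic (cyclobutadiene) — cyclobutadiene is antiaromatic and distorts to a rectangle.
5 of the 7 rings are aromatic. Total: 5.

5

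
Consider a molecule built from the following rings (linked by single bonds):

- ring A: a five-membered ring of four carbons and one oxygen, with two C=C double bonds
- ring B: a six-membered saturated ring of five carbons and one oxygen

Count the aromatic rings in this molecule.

1

Ring A has a continuous p-orbital overlap around the ring; 2 ring double bonds (4 π electrons) plus a heteroatom lone pair (2) give 6 π electrons. Since 6 = 4n+2 (n=1), ring A is aromatic (furan).
Ring B has only sp³ atoms, so it is not fully conjugated — not aromatic (tetrahydropyran).
Aromatic: A. Total: 1.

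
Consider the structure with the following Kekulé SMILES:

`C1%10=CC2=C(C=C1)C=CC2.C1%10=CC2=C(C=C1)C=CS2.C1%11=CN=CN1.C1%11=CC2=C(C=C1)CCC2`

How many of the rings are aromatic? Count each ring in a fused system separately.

5

The SMILES encodes a six-membered carbon ring with three alternating C=C double bonds, fused to a five-membered carbon ring containing one C=C double bond and one sp³ carbon; a six-membered carbon ring with three alternating C=C double bonds, fused to a five-membered ring containing one sulfur and two C=C double bonds; a five-membered ring with nitrogens at positions 1 and 3 (one bearing H, one in a C=N bond) and two double bonds; a six-membered carbon ring with three alternating C=C double bonds, fused to a saturated five-membered carbon ring.
The 6-membered ring is fully conjugated (every ring atom contributes a p orbital); 3 ring double bonds give 6 π electrons. That satisfies 4n+2 with n=1, so it is aromatic (benzene ring).
The 5-membered ring has one sp³ carbon, so it is not fully conjugated — not aromatic (cyclopentene ring).
The fused 6/5-membered bicyclic (with one sulfur) is a single π system with 9 sp² atoms and 10 π electrons from ring double bonds plus a heteroatom lone pair. 10 = 4(2)+2, so the system is aromatic and both rings count as aromatic (benzothiophene).
The 5-membered ring with two nitrogens (one N–H, one =N–) is fully conjugated (every ring atom contributes a p orbital); 2 ring double bonds (4 π electrons) plus a heteroatom lone pair (2) give 6 π electrons. That satisfies 4n+2 with n=1, so it is aromatic (imidazole).
The second 6-membered ring has a continuous p-orbital overlap around the ring; 3 ring double bonds give 6 π electrons. Since 6 = 4n+2 (n=1), it is aromatic (benzene ring).
The second 5-membered ring has three sp³ carbons, so it is not fully conjugated — not aromatic (cyclopentane ring).
5 of the 7 rings are aromatic. Total: 5.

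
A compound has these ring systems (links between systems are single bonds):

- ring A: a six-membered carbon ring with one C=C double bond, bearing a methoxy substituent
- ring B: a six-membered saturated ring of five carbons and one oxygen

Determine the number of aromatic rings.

0

Ring A has four sp³ carbons, so it is not fully conjugated — not aromatic (cyclohexene).
Ring B has only sp³ atoms, so it is not fully conjugated — not aromatic (tetrahydropyran).
No ring is aromatic. Total: 0.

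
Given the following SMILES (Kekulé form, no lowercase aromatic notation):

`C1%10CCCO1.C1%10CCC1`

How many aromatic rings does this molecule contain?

0

The SMILES encodes a five-membered saturated ring of four carbons and one oxygen; a four-membered saturated carbon ring.
The 5-membered ring with one oxygen has only sp³ atoms, so it is not fully conjugated — not aromatic (tetrahydrofuran).
The 4-membered ring has only sp³ atoms, so it is not fully conjugated — not aromatic (cyclobutane).
None of the rings are aromatic. Total: 0.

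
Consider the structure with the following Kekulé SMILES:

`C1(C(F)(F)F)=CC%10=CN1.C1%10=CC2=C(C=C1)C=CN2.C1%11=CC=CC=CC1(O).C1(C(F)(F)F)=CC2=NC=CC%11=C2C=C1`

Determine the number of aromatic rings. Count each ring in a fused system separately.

5

The SMILES encodes a five-membered ring of four carbons and one nitrogen bearing a hydrogen, with two C=C double bonds; a six-membered carbon ring with three alternating C=C double bonds, fused to a five-membered ring containing one N–H nitrogen and two C=C double bonds; a seven-membered carbon ring with three C=C double bonds and one sp³ carbon; two fused six-membered rings, each with three alternating double bonds; one ring is all carbon and the other has one ring nitrogen.
The 5-membered ring with one N–H has a continuous p-orbital overlap around the ring; 2 ring double bonds (4 π electrons) plus a heteroatom lone pair (2) give 6 π electrons. That satisfies 4n+2 with n=1, so it is aromatic (pyrrole).
The fused 6/5-membered bicyclic (with one N–H) is a single π system with 9 sp² atoms and 10 π electrons from ring double bonds plus a heteroatom lone pair. 10 = 4(2)+2, so the system is aromatic and both rings count as aromatic (indole).
The 7-membered ring has one sp³ carbon, so it is not fully conjugated — not aromatic (cycloheptatriene).
The fused 6/6-membered bicyclic (with one nitrogen) is a single π system with 10 sp² atoms and 10 π electrons from ring double bonds. 10 = 4(2)+2, so the system is aromatic and both rings count as aromatic (quinoline).
5 of the 6 rings are aromatic. Total: 5.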